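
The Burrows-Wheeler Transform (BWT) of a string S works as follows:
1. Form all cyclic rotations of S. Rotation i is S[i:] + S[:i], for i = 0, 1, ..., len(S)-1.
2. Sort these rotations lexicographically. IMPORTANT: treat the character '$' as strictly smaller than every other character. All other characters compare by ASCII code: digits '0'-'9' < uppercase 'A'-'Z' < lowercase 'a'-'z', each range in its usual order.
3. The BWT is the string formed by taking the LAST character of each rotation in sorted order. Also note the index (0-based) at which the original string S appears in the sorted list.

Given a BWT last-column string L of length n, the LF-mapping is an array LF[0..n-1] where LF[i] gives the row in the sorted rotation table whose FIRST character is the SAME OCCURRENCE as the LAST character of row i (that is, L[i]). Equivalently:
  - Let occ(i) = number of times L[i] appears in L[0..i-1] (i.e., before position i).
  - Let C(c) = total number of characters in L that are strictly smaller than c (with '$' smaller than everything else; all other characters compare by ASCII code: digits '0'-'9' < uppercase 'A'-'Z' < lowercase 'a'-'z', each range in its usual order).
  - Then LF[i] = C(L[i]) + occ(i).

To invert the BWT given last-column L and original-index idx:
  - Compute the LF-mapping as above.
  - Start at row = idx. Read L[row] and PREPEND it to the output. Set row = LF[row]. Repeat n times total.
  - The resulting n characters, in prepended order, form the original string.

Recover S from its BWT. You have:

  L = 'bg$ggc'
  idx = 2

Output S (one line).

LF mapping: 1 3 0 4 5 2
Walk LF starting at row 2, prepending L[row]:
  step 1: row=2, L[2]='$', prepend. Next row=LF[2]=0
  step 2: row=0, L[0]='b', prepend. Next row=LF[0]=1
  step 3: row=1, L[1]='g', prepend. Next row=LF[1]=3
  step 4: row=3, L[3]='g', prepend. Next row=LF[3]=4
  step 5: row=4, L[4]='g', prepend. Next row=LF[4]=5
  step 6: row=5, L[5]='c', prepend. Next row=LF[5]=2
Reversed output: cgggb$

Answer: cgggb$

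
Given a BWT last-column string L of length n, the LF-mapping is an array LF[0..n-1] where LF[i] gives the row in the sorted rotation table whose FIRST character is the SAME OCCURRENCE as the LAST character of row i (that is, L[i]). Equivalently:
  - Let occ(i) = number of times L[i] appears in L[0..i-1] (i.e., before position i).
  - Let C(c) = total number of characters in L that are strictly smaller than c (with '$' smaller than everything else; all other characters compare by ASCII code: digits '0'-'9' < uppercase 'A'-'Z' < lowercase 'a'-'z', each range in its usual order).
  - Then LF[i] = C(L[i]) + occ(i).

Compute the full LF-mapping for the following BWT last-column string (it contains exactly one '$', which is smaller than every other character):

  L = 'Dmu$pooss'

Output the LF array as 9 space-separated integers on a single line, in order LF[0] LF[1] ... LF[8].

Char counts: '$':1, 'D':1, 'm':1, 'o':2, 'p':1, 's':2, 'u':1
C (first-col start): C('$')=0, C('D')=1, C('m')=2, C('o')=3, C('p')=5, C('s')=6, C('u')=8
L[0]='D': occ=0, LF[0]=C('D')+0=1+0=1
L[1]='m': occ=0, LF[1]=C('m')+0=2+0=2
L[2]='u': occ=0, LF[2]=C('u')+0=8+0=8
L[3]='$': occ=0, LF[3]=C('$')+0=0+0=0
L[4]='p': occ=0, LF[4]=C('p')+0=5+0=5
L[5]='o': occ=0, LF[5]=C('o')+0=3+0=3
L[6]='o': occ=1, LF[6]=C('o')+1=3+1=4
L[7]='s': occ=0, LF[7]=C('s')+0=6+0=6
L[8]='s': occ=1, LF[8]=C('s')+1=6+1=7

Answer: 1 2 8 0 5 3 4 6 7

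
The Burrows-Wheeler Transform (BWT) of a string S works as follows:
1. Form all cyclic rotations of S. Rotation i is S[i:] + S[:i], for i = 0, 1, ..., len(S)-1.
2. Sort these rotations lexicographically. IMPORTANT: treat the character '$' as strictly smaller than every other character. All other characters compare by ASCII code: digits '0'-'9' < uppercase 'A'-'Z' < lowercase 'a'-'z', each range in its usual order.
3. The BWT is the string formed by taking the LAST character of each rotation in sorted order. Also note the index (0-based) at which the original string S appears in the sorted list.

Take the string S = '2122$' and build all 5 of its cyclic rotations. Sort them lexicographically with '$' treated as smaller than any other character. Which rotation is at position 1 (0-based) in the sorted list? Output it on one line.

Answer: 122$2

Derivation:
All 5 rotations (rotation i = S[i:]+S[:i]):
  rot[0] = 2122$
  rot[1] = 122$2
  rot[2] = 22$21
  rot[3] = 2$212
  rot[4] = $2122
Sorted (with $ < everything):
  sorted[0] = $2122
  sorted[1] = 122$2
  sorted[2] = 2$212
  sorted[3] = 2122$
  sorted[4] = 22$21
sorted[1] = 122$2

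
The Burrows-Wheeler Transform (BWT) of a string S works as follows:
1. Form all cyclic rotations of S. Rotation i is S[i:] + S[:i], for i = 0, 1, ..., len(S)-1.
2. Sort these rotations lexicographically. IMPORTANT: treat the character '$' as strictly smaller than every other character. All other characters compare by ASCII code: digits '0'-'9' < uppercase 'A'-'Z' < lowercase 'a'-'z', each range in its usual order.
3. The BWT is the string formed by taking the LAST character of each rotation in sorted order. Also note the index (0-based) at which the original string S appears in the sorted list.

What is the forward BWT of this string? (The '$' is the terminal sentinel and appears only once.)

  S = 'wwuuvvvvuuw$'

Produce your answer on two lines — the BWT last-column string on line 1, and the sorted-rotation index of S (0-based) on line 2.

Answer: wwvuuvvvuuw$
11

Derivation:
All 12 rotations (rotation i = S[i:]+S[:i]):
  rot[0] = wwuuvvvvuuw$
  rot[1] = wuuvvvvuuw$w
  rot[2] = uuvvvvuuw$ww
  rot[3] = uvvvvuuw$wwu
  rot[4] = vvvvuuw$wwuu
  rot[5] = vvvuuw$wwuuv
  rot[6] = vvuuw$wwuuvv
  rot[7] = vuuw$wwuuvvv
  rot[8] = uuw$wwuuvvvv
  rot[9] = uw$wwuuvvvvu
  rot[10] = w$wwuuvvvvuu
  rot[11] = $wwuuvvvvuuw
Sorted (with $ < everything):
  sorted[0] = $wwuuvvvvuuw  (last char: 'w')
  sorted[1] = uuvvvvuuw$ww  (last char: 'w')
  sorted[2] = uuw$wwuuvvvv  (last char: 'v')
  sorted[3] = uvvvvuuw$wwu  (last char: 'u')
  sorted[4] = uw$wwuuvvvvu  (last char: 'u')
  sorted[5] = vuuw$wwuuvvv  (last char: 'v')
  sorted[6] = vvuuw$wwuuvv  (last char: 'v')
  sorted[7] = vvvuuw$wwuuv  (last char: 'v')
  sorted[8] = vvvvuuw$wwuu  (last char: 'u')
  sorted[9] = w$wwuuvvvvuu  (last char: 'u')
  sorted[10] = wuuvvvvuuw$w  (last char: 'w')
  sorted[11] = wwuuvvvvuuw$  (last char: '$')
Last column: wwvuuvvvuuw$
Original string S is at sorted index 11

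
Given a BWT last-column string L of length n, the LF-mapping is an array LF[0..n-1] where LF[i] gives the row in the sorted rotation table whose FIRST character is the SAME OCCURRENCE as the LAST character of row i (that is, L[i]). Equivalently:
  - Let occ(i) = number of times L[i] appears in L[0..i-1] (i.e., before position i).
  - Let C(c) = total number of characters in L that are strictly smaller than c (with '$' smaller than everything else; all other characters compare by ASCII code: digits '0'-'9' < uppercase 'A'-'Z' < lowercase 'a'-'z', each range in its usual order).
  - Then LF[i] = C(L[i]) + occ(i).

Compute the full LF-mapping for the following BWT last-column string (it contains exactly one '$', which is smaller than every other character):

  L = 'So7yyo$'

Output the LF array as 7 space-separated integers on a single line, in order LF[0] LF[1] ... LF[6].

Char counts: '$':1, '7':1, 'S':1, 'o':2, 'y':2
C (first-col start): C('$')=0, C('7')=1, C('S')=2, C('o')=3, C('y')=5
L[0]='S': occ=0, LF[0]=C('S')+0=2+0=2
L[1]='o': occ=0, LF[1]=C('o')+0=3+0=3
L[2]='7': occ=0, LF[2]=C('7')+0=1+0=1
L[3]='y': occ=0, LF[3]=C('y')+0=5+0=5
L[4]='y': occ=1, LF[4]=C('y')+1=5+1=6
L[5]='o': occ=1, LF[5]=C('o')+1=3+1=4
L[6]='$': occ=0, LF[6]=C('$')+0=0+0=0

Answer: 2 3 1 5 6 4 0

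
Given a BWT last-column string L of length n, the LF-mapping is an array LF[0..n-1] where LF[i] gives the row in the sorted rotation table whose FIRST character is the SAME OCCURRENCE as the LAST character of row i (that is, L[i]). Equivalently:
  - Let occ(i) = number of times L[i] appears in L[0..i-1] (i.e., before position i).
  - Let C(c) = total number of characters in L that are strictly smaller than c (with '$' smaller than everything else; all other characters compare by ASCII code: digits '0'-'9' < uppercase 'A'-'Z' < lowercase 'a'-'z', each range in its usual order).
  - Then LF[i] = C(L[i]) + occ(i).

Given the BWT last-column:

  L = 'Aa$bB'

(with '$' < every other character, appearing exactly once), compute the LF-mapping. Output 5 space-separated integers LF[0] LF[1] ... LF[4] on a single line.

Answer: 1 3 0 4 2

Derivation:
Char counts: '$':1, 'A':1, 'B':1, 'a':1, 'b':1
C (first-col start): C('$')=0, C('A')=1, C('B')=2, C('a')=3, C('b')=4
L[0]='A': occ=0, LF[0]=C('A')+0=1+0=1
L[1]='a': occ=0, LF[1]=C('a')+0=3+0=3
L[2]='$': occ=0, LF[2]=C('$')+0=0+0=0
L[3]='b': occ=0, LF[3]=C('b')+0=4+0=4
L[4]='B': occ=0, LF[4]=C('B')+0=2+0=2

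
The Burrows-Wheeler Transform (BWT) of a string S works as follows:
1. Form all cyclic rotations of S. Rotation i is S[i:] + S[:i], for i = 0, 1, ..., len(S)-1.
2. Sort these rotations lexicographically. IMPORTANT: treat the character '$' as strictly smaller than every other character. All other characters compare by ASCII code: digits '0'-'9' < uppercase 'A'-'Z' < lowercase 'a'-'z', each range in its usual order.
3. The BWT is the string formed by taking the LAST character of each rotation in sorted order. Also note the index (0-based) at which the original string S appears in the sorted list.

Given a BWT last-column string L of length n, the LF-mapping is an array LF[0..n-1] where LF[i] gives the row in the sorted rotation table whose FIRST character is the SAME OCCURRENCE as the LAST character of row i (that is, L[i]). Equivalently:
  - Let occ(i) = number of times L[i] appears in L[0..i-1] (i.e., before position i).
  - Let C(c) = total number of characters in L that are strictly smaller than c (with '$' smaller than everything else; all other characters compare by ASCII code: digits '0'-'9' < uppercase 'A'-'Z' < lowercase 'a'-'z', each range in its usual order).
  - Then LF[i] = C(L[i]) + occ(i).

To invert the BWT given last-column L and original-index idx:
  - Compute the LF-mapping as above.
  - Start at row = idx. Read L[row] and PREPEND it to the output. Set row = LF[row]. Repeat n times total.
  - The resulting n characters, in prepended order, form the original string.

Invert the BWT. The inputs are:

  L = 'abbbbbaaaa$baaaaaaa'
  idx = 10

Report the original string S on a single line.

Answer: abaabaaababaabaaba$

Derivation:
LF mapping: 1 13 14 15 16 17 2 3 4 5 0 18 6 7 8 9 10 11 12
Walk LF starting at row 10, prepending L[row]:
  step 1: row=10, L[10]='$', prepend. Next row=LF[10]=0
  step 2: row=0, L[0]='a', prepend. Next row=LF[0]=1
  step 3: row=1, L[1]='b', prepend. Next row=LF[1]=13
  step 4: row=13, L[13]='a', prepend. Next row=LF[13]=7
  step 5: row=7, L[7]='a', prepend. Next row=LF[7]=3
  step 6: row=3, L[3]='b', prepend. Next row=LF[3]=15
  step 7: row=15, L[15]='a', prepend. Next row=LF[15]=9
  step 8: row=9, L[9]='a', prepend. Next row=LF[9]=5
  step 9: row=5, L[5]='b', prepend. Next row=LF[5]=17
  step 10: row=17, L[17]='a', prepend. Next row=LF[17]=11
  step 11: row=11, L[11]='b', prepend. Next row=LF[11]=18
  step 12: row=18, L[18]='a', prepend. Next row=LF[18]=12
  step 13: row=12, L[12]='a', prepend. Next row=LF[12]=6
  step 14: row=6, L[6]='a', prepend. Next row=LF[6]=2
  step 15: row=2, L[2]='b', prepend. Next row=LF[2]=14
  step 16: row=14, L[14]='a', prepend. Next row=LF[14]=8
  step 17: row=8, L[8]='a', prepend. Next row=LF[8]=4
  step 18: row=4, L[4]='b', prepend. Next row=LF[4]=16
  step 19: row=16, L[16]='a', prepend. Next row=LF[16]=10
Reversed output: abaabaaababaabaaba$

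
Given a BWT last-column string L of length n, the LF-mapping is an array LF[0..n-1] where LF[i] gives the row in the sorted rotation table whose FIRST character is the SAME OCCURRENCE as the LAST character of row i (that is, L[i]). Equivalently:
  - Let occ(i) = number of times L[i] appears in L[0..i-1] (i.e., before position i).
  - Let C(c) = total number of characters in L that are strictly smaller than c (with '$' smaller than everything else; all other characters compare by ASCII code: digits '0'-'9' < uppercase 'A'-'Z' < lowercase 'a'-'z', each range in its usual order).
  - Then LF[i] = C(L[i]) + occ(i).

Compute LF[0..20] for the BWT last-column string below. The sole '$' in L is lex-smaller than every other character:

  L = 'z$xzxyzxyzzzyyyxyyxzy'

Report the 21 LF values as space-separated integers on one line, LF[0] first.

Answer: 14 0 1 15 2 6 16 3 7 17 18 19 8 9 10 4 11 12 5 20 13

Derivation:
Char counts: '$':1, 'x':5, 'y':8, 'z':7
C (first-col start): C('$')=0, C('x')=1, C('y')=6, C('z')=14
L[0]='z': occ=0, LF[0]=C('z')+0=14+0=14
L[1]='$': occ=0, LF[1]=C('$')+0=0+0=0
L[2]='x': occ=0, LF[2]=C('x')+0=1+0=1
L[3]='z': occ=1, LF[3]=C('z')+1=14+1=15
L[4]='x': occ=1, LF[4]=C('x')+1=1+1=2
L[5]='y': occ=0, LF[5]=C('y')+0=6+0=6
L[6]='z': occ=2, LF[6]=C('z')+2=14+2=16
L[7]='x': occ=2, LF[7]=C('x')+2=1+2=3
L[8]='y': occ=1, LF[8]=C('y')+1=6+1=7
L[9]='z': occ=3, LF[9]=C('z')+3=14+3=17
L[10]='z': occ=4, LF[10]=C('z')+4=14+4=18
L[11]='z': occ=5, LF[11]=C('z')+5=14+5=19
L[12]='y': occ=2, LF[12]=C('y')+2=6+2=8
L[13]='y': occ=3, LF[13]=C('y')+3=6+3=9
L[14]='y': occ=4, LF[14]=C('y')+4=6+4=10
L[15]='x': occ=3, LF[15]=C('x')+3=1+3=4
L[16]='y': occ=5, LF[16]=C('y')+5=6+5=11
L[17]='y': occ=6, LF[17]=C('y')+6=6+6=12
L[18]='x': occ=4, LF[18]=C('x')+4=1+4=5
L[19]='z': occ=6, LF[19]=C('z')+6=14+6=20
L[20]='y': occ=7, LF[20]=C('y')+7=6+7=13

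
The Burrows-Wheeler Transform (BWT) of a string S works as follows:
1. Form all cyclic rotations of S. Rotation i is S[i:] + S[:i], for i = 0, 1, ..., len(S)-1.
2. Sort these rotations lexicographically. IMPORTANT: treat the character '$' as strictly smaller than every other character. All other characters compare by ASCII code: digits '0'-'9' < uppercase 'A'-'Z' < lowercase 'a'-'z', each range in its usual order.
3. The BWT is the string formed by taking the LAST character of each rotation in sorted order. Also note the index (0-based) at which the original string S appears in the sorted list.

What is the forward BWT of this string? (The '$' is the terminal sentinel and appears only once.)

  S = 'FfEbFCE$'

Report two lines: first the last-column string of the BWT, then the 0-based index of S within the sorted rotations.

All 8 rotations (rotation i = S[i:]+S[:i]):
  rot[0] = FfEbFCE$
  rot[1] = fEbFCE$F
  rot[2] = EbFCE$Ff
  rot[3] = bFCE$FfE
  rot[4] = FCE$FfEb
  rot[5] = CE$FfEbF
  rot[6] = E$FfEbFC
  rot[7] = $FfEbFCE
Sorted (with $ < everything):
  sorted[0] = $FfEbFCE  (last char: 'E')
  sorted[1] = CE$FfEbF  (last char: 'F')
  sorted[2] = E$FfEbFC  (last char: 'C')
  sorted[3] = EbFCE$Ff  (last char: 'f')
  sorted[4] = FCE$FfEb  (last char: 'b')
  sorted[5] = FfEbFCE$  (last char: '$')
  sorted[6] = bFCE$FfE  (last char: 'E')
  sorted[7] = fEbFCE$F  (last char: 'F')
Last column: EFCfb$EF
Original string S is at sorted index 5

Answer: EFCfb$EF
5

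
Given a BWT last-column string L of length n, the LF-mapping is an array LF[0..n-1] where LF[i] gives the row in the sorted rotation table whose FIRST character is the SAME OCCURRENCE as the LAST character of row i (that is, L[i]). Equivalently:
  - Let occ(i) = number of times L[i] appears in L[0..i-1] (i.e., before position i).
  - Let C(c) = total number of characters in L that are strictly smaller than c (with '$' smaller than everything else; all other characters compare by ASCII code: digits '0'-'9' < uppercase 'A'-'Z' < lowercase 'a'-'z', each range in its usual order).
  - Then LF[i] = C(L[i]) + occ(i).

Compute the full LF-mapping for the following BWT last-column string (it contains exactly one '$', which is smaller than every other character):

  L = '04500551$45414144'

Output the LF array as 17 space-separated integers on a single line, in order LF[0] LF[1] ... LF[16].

Answer: 1 7 13 2 3 14 15 4 0 8 16 9 5 10 6 11 12

Derivation:
Char counts: '$':1, '0':3, '1':3, '4':6, '5':4
C (first-col start): C('$')=0, C('0')=1, C('1')=4, C('4')=7, C('5')=13
L[0]='0': occ=0, LF[0]=C('0')+0=1+0=1
L[1]='4': occ=0, LF[1]=C('4')+0=7+0=7
L[2]='5': occ=0, LF[2]=C('5')+0=13+0=13
L[3]='0': occ=1, LF[3]=C('0')+1=1+1=2
L[4]='0': occ=2, LF[4]=C('0')+2=1+2=3
L[5]='5': occ=1, LF[5]=C('5')+1=13+1=14
L[6]='5': occ=2, LF[6]=C('5')+2=13+2=15
L[7]='1': occ=0, LF[7]=C('1')+0=4+0=4
L[8]='$': occ=0, LF[8]=C('$')+0=0+0=0
L[9]='4': occ=1, LF[9]=C('4')+1=7+1=8
L[10]='5': occ=3, LF[10]=C('5')+3=13+3=16
L[11]='4': occ=2, LF[11]=C('4')+2=7+2=9
L[12]='1': occ=1, LF[12]=C('1')+1=4+1=5
L[13]='4': occ=3, LF[13]=C('4')+3=7+3=10
L[14]='1': occ=2, LF[14]=C('1')+2=4+2=6
L[15]='4': occ=4, LF[15]=C('4')+4=7+4=11
L[16]='4': occ=5, LF[16]=C('4')+5=7+5=12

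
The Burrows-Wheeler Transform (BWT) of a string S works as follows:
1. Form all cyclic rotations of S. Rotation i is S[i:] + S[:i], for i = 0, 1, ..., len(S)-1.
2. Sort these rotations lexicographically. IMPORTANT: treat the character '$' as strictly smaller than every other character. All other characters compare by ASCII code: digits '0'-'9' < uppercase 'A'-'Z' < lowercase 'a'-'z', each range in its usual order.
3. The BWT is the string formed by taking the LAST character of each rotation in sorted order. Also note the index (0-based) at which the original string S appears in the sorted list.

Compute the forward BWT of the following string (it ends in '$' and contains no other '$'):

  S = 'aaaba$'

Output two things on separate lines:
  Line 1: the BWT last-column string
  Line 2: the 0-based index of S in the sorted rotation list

All 6 rotations (rotation i = S[i:]+S[:i]):
  rot[0] = aaaba$
  rot[1] = aaba$a
  rot[2] = aba$aa
  rot[3] = ba$aaa
  rot[4] = a$aaab
  rot[5] = $aaaba
Sorted (with $ < everything):
  sorted[0] = $aaaba  (last char: 'a')
  sorted[1] = a$aaab  (last char: 'b')
  sorted[2] = aaaba$  (last char: '$')
  sorted[3] = aaba$a  (last char: 'a')
  sorted[4] = aba$aa  (last char: 'a')
  sorted[5] = ba$aaa  (last char: 'a')
Last column: ab$aaa
Original string S is at sorted index 2

Answer: ab$aaa
2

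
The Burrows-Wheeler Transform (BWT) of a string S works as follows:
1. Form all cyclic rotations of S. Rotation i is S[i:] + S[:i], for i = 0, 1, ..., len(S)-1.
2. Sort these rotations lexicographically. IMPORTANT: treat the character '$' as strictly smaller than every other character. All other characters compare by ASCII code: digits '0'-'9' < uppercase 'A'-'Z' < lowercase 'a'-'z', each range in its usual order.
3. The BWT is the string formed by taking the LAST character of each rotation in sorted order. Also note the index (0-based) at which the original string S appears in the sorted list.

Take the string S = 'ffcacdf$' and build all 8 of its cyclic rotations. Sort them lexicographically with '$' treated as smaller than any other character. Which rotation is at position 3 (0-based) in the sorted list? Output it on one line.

All 8 rotations (rotation i = S[i:]+S[:i]):
  rot[0] = ffcacdf$
  rot[1] = fcacdf$f
  rot[2] = cacdf$ff
  rot[3] = acdf$ffc
  rot[4] = cdf$ffca
  rot[5] = df$ffcac
  rot[6] = f$ffcacd
  rot[7] = $ffcacdf
Sorted (with $ < everything):
  sorted[0] = $ffcacdf
  sorted[1] = acdf$ffc
  sorted[2] = cacdf$ff
  sorted[3] = cdf$ffca
  sorted[4] = df$ffcac
  sorted[5] = f$ffcacd
  sorted[6] = fcacdf$f
  sorted[7] = ffcacdf$
sorted[3] = cdf$ffca

Answer: cdf$ffca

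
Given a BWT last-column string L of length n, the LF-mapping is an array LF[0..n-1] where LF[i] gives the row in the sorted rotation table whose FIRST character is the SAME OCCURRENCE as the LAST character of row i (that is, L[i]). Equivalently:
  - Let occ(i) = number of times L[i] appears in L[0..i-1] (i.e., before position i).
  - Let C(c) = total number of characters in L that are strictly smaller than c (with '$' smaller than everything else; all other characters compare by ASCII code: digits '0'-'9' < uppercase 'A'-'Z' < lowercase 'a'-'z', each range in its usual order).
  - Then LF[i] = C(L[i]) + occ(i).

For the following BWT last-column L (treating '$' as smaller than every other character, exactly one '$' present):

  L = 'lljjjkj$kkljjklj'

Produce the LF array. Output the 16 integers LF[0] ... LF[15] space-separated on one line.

Char counts: '$':1, 'j':7, 'k':4, 'l':4
C (first-col start): C('$')=0, C('j')=1, C('k')=8, C('l')=12
L[0]='l': occ=0, LF[0]=C('l')+0=12+0=12
L[1]='l': occ=1, LF[1]=C('l')+1=12+1=13
L[2]='j': occ=0, LF[2]=C('j')+0=1+0=1
L[3]='j': occ=1, LF[3]=C('j')+1=1+1=2
L[4]='j': occ=2, LF[4]=C('j')+2=1+2=3
L[5]='k': occ=0, LF[5]=C('k')+0=8+0=8
L[6]='j': occ=3, LF[6]=C('j')+3=1+3=4
L[7]='$': occ=0, LF[7]=C('$')+0=0+0=0
L[8]='k': occ=1, LF[8]=C('k')+1=8+1=9
L[9]='k': occ=2, LF[9]=C('k')+2=8+2=10
L[10]='l': occ=2, LF[10]=C('l')+2=12+2=14
L[11]='j': occ=4, LF[11]=C('j')+4=1+4=5
L[12]='j': occ=5, LF[12]=C('j')+5=1+5=6
L[13]='k': occ=3, LF[13]=C('k')+3=8+3=11
L[14]='l': occ=3, LF[14]=C('l')+3=12+3=15
L[15]='j': occ=6, LF[15]=C('j')+6=1+6=7

Answer: 12 13 1 2 3 8 4 0 9 10 14 5 6 11 15 7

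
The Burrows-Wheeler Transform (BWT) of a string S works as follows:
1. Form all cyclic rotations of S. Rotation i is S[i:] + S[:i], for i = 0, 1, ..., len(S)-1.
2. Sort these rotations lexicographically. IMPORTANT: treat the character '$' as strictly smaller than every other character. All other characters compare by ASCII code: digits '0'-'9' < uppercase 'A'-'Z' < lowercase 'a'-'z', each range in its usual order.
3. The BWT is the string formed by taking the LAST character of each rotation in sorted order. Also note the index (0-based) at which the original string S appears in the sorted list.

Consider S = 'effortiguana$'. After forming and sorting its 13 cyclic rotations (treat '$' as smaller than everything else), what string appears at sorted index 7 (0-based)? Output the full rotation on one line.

All 13 rotations (rotation i = S[i:]+S[:i]):
  rot[0] = effortiguana$
  rot[1] = ffortiguana$e
  rot[2] = fortiguana$ef
  rot[3] = ortiguana$eff
  rot[4] = rtiguana$effo
  rot[5] = tiguana$effor
  rot[6] = iguana$effort
  rot[7] = guana$efforti
  rot[8] = uana$effortig
  rot[9] = ana$effortigu
  rot[10] = na$effortigua
  rot[11] = a$effortiguan
  rot[12] = $effortiguana
Sorted (with $ < everything):
  sorted[0] = $effortiguana
  sorted[1] = a$effortiguan
  sorted[2] = ana$effortigu
  sorted[3] = effortiguana$
  sorted[4] = ffortiguana$e
  sorted[5] = fortiguana$ef
  sorted[6] = guana$efforti
  sorted[7] = iguana$effort
  sorted[8] = na$effortigua
  sorted[9] = ortiguana$eff
  sorted[10] = rtiguana$effo
  sorted[11] = tiguana$effor
  sorted[12] = uana$effortig
sorted[7] = iguana$effort

Answer: iguana$effort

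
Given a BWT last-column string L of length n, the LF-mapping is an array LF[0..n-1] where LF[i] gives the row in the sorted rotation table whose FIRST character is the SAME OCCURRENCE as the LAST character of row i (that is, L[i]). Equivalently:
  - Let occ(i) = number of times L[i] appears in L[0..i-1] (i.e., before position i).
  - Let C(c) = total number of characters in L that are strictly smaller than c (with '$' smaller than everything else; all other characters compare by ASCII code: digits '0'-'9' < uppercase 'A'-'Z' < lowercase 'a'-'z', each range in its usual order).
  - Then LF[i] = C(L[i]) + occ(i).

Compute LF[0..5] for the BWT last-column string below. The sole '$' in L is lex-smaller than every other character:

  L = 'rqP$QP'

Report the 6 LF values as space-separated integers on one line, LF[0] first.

Char counts: '$':1, 'P':2, 'Q':1, 'q':1, 'r':1
C (first-col start): C('$')=0, C('P')=1, C('Q')=3, C('q')=4, C('r')=5
L[0]='r': occ=0, LF[0]=C('r')+0=5+0=5
L[1]='q': occ=0, LF[1]=C('q')+0=4+0=4
L[2]='P': occ=0, LF[2]=C('P')+0=1+0=1
L[3]='$': occ=0, LF[3]=C('$')+0=0+0=0
L[4]='Q': occ=0, LF[4]=C('Q')+0=3+0=3
L[5]='P': occ=1, LF[5]=C('P')+1=1+1=2

Answer: 5 4 1 0 3 2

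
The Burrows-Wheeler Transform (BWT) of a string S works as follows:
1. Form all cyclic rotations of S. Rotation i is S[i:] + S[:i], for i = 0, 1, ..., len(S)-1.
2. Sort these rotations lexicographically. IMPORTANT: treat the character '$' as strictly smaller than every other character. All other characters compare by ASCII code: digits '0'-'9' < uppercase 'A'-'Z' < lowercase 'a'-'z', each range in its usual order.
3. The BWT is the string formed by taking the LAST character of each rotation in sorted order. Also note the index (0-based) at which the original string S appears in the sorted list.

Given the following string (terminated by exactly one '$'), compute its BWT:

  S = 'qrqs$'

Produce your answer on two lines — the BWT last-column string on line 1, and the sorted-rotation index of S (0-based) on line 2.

All 5 rotations (rotation i = S[i:]+S[:i]):
  rot[0] = qrqs$
  rot[1] = rqs$q
  rot[2] = qs$qr
  rot[3] = s$qrq
  rot[4] = $qrqs
Sorted (with $ < everything):
  sorted[0] = $qrqs  (last char: 's')
  sorted[1] = qrqs$  (last char: '$')
  sorted[2] = qs$qr  (last char: 'r')
  sorted[3] = rqs$q  (last char: 'q')
  sorted[4] = s$qrq  (last char: 'q')
Last column: s$rqq
Original string S is at sorted index 1

Answer: s$rqq
1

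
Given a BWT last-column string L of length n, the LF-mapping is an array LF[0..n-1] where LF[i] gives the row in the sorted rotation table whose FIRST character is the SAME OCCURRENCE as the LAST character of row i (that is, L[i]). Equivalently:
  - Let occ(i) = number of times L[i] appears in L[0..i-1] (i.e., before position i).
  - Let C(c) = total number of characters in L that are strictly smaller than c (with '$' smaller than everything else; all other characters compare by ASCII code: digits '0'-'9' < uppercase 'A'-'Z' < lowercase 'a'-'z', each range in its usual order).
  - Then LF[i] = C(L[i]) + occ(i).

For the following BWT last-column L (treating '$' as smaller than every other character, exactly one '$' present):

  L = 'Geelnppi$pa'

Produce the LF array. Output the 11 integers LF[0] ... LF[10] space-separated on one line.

Answer: 1 3 4 6 7 8 9 5 0 10 2

Derivation:
Char counts: '$':1, 'G':1, 'a':1, 'e':2, 'i':1, 'l':1, 'n':1, 'p':3
C (first-col start): C('$')=0, C('G')=1, C('a')=2, C('e')=3, C('i')=5, C('l')=6, C('n')=7, C('p')=8
L[0]='G': occ=0, LF[0]=C('G')+0=1+0=1
L[1]='e': occ=0, LF[1]=C('e')+0=3+0=3
L[2]='e': occ=1, LF[2]=C('e')+1=3+1=4
L[3]='l': occ=0, LF[3]=C('l')+0=6+0=6
L[4]='n': occ=0, LF[4]=C('n')+0=7+0=7
L[5]='p': occ=0, LF[5]=C('p')+0=8+0=8
L[6]='p': occ=1, LF[6]=C('p')+1=8+1=9
L[7]='i': occ=0, LF[7]=C('i')+0=5+0=5
L[8]='$': occ=0, LF[8]=C('$')+0=0+0=0
L[9]='p': occ=2, LF[9]=C('p')+2=8+2=10
L[10]='a': occ=0, LF[10]=C('a')+0=2+0=2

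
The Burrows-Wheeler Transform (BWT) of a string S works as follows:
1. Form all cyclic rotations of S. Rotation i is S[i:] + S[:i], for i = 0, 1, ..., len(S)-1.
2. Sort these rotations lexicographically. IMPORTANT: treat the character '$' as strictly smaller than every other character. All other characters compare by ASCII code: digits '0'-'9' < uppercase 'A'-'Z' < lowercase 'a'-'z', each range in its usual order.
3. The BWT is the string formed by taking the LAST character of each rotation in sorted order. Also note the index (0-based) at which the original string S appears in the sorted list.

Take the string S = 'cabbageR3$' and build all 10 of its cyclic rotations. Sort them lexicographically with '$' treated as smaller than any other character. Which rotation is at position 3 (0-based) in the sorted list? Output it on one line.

Answer: abbageR3$c

Derivation:
All 10 rotations (rotation i = S[i:]+S[:i]):
  rot[0] = cabbageR3$
  rot[1] = abbageR3$c
  rot[2] = bbageR3$ca
  rot[3] = bageR3$cab
  rot[4] = ageR3$cabb
  rot[5] = geR3$cabba
  rot[6] = eR3$cabbag
  rot[7] = R3$cabbage
  rot[8] = 3$cabbageR
  rot[9] = $cabbageR3
Sorted (with $ < everything):
  sorted[0] = $cabbageR3
  sorted[1] = 3$cabbageR
  sorted[2] = R3$cabbage
  sorted[3] = abbageR3$c
  sorted[4] = ageR3$cabb
  sorted[5] = bageR3$cab
  sorted[6] = bbageR3$ca
  sorted[7] = cabbageR3$
  sorted[8] = eR3$cabbag
  sorted[9] = geR3$cabba
sorted[3] = abbageR3$c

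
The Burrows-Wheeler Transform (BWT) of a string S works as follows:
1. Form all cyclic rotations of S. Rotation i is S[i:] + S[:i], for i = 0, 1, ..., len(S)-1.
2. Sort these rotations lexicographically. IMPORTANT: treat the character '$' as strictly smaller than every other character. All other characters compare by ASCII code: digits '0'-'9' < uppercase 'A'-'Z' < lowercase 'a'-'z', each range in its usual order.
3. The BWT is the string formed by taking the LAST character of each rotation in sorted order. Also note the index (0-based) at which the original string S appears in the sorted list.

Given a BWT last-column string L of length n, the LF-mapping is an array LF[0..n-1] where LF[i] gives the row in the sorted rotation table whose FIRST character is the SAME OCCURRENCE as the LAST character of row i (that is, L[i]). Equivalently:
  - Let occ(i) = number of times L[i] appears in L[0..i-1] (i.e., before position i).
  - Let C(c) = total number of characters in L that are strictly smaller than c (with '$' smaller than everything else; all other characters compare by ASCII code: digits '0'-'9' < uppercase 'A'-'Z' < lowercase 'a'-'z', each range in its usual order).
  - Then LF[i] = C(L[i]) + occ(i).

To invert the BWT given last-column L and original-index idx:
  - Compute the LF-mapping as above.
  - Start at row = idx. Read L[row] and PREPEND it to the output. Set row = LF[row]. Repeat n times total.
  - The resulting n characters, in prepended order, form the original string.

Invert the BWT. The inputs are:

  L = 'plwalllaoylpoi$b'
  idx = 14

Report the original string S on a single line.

Answer: wallabylollipop$

Derivation:
LF mapping: 12 5 14 1 6 7 8 2 10 15 9 13 11 4 0 3
Walk LF starting at row 14, prepending L[row]:
  step 1: row=14, L[14]='$', prepend. Next row=LF[14]=0
  step 2: row=0, L[0]='p', prepend. Next row=LF[0]=12
  step 3: row=12, L[12]='o', prepend. Next row=LF[12]=11
  step 4: row=11, L[11]='p', prepend. Next row=LF[11]=13
  step 5: row=13, L[13]='i', prepend. Next row=LF[13]=4
  step 6: row=4, L[4]='l', prepend. Next row=LF[4]=6
  step 7: row=6, L[6]='l', prepend. Next row=LF[6]=8
  step 8: row=8, L[8]='o', prepend. Next row=LF[8]=10
  step 9: row=10, L[10]='l', prepend. Next row=LF[10]=9
  step 10: row=9, L[9]='y', prepend. Next row=LF[9]=15
  step 11: row=15, L[15]='b', prepend. Next row=LF[15]=3
  step 12: row=3, L[3]='a', prepend. Next row=LF[3]=1
  step 13: row=1, L[1]='l', prepend. Next row=LF[1]=5
  step 14: row=5, L[5]='l', prepend. Next row=LF[5]=7
  step 15: row=7, L[7]='a', prepend. Next row=LF[7]=2
  step 16: row=2, L[2]='w', prepend. Next row=LF[2]=14
Reversed output: wallabylollipop$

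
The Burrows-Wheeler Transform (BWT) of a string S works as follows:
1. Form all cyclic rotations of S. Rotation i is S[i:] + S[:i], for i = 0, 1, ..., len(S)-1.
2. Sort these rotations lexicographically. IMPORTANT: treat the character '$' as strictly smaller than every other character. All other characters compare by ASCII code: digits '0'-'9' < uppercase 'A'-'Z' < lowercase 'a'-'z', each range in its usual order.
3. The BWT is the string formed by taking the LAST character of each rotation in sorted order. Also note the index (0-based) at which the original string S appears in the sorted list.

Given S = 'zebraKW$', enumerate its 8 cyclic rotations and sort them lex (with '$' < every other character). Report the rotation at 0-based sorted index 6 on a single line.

All 8 rotations (rotation i = S[i:]+S[:i]):
  rot[0] = zebraKW$
  rot[1] = ebraKW$z
  rot[2] = braKW$ze
  rot[3] = raKW$zeb
  rot[4] = aKW$zebr
  rot[5] = KW$zebra
  rot[6] = W$zebraK
  rot[7] = $zebraKW
Sorted (with $ < everything):
  sorted[0] = $zebraKW
  sorted[1] = KW$zebra
  sorted[2] = W$zebraK
  sorted[3] = aKW$zebr
  sorted[4] = braKW$ze
  sorted[5] = ebraKW$z
  sorted[6] = raKW$zeb
  sorted[7] = zebraKW$
sorted[6] = raKW$zeb

Answer: raKW$zeb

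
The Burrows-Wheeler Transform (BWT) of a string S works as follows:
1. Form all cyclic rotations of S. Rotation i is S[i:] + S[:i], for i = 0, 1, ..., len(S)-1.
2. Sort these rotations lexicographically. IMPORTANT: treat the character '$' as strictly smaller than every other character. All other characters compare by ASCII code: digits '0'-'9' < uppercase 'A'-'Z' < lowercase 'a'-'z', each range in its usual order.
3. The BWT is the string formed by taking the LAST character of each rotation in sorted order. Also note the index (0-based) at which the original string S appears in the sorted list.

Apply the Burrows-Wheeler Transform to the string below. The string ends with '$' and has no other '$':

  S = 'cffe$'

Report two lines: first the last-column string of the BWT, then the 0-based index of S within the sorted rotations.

Answer: e$ffc
1

Derivation:
All 5 rotations (rotation i = S[i:]+S[:i]):
  rot[0] = cffe$
  rot[1] = ffe$c
  rot[2] = fe$cf
  rot[3] = e$cff
  rot[4] = $cffe
Sorted (with $ < everything):
  sorted[0] = $cffe  (last char: 'e')
  sorted[1] = cffe$  (last char: '$')
  sorted[2] = e$cff  (last char: 'f')
  sorted[3] = fe$cf  (last char: 'f')
  sorted[4] = ffe$c  (last char: 'c')
Last column: e$ffc
Original string S is at sorted index 1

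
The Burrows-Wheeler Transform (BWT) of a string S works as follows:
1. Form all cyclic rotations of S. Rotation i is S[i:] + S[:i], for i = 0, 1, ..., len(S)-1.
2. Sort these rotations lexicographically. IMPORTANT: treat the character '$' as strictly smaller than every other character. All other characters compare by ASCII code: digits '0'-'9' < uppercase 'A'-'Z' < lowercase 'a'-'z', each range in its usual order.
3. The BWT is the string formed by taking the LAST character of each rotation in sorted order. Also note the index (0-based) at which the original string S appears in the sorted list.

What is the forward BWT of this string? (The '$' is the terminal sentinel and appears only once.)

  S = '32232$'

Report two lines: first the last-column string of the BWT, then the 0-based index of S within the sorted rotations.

All 6 rotations (rotation i = S[i:]+S[:i]):
  rot[0] = 32232$
  rot[1] = 2232$3
  rot[2] = 232$32
  rot[3] = 32$322
  rot[4] = 2$3223
  rot[5] = $32232
Sorted (with $ < everything):
  sorted[0] = $32232  (last char: '2')
  sorted[1] = 2$3223  (last char: '3')
  sorted[2] = 2232$3  (last char: '3')
  sorted[3] = 232$32  (last char: '2')
  sorted[4] = 32$322  (last char: '2')
  sorted[5] = 32232$  (last char: '$')
Last column: 23322$
Original string S is at sorted index 5

Answer: 23322$
5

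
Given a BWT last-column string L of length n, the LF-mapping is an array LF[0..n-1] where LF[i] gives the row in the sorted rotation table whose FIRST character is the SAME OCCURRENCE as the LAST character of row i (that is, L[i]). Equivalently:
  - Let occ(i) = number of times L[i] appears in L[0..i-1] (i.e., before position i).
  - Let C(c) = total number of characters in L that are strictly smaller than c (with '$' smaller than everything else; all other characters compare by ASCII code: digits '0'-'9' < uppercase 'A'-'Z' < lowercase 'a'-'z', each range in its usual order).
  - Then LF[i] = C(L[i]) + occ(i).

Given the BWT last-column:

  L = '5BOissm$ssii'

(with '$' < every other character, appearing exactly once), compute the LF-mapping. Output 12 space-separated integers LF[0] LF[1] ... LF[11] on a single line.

Answer: 1 2 3 4 8 9 7 0 10 11 5 6

Derivation:
Char counts: '$':1, '5':1, 'B':1, 'O':1, 'i':3, 'm':1, 's':4
C (first-col start): C('$')=0, C('5')=1, C('B')=2, C('O')=3, C('i')=4, C('m')=7, C('s')=8
L[0]='5': occ=0, LF[0]=C('5')+0=1+0=1
L[1]='B': occ=0, LF[1]=C('B')+0=2+0=2
L[2]='O': occ=0, LF[2]=C('O')+0=3+0=3
L[3]='i': occ=0, LF[3]=C('i')+0=4+0=4
L[4]='s': occ=0, LF[4]=C('s')+0=8+0=8
L[5]='s': occ=1, LF[5]=C('s')+1=8+1=9
L[6]='m': occ=0, LF[6]=C('m')+0=7+0=7
L[7]='$': occ=0, LF[7]=C('$')+0=0+0=0
L[8]='s': occ=2, LF[8]=C('s')+2=8+2=10
L[9]='s': occ=3, LF[9]=C('s')+3=8+3=11
L[10]='i': occ=1, LF[10]=C('i')+1=4+1=5
L[11]='i': occ=2, LF[11]=C('i')+2=4+2=6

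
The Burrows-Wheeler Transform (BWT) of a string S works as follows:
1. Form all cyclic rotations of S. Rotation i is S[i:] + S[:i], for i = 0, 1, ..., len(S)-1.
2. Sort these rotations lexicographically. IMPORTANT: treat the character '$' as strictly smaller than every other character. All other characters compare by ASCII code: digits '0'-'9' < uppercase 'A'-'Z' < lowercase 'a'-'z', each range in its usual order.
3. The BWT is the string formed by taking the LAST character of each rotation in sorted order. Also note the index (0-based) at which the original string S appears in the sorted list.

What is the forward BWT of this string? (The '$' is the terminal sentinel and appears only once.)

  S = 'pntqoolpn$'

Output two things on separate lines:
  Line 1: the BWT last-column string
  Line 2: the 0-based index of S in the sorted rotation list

All 10 rotations (rotation i = S[i:]+S[:i]):
  rot[0] = pntqoolpn$
  rot[1] = ntqoolpn$p
  rot[2] = tqoolpn$pn
  rot[3] = qoolpn$pnt
  rot[4] = oolpn$pntq
  rot[5] = olpn$pntqo
  rot[6] = lpn$pntqoo
  rot[7] = pn$pntqool
  rot[8] = n$pntqoolp
  rot[9] = $pntqoolpn
Sorted (with $ < everything):
  sorted[0] = $pntqoolpn  (last char: 'n')
  sorted[1] = lpn$pntqoo  (last char: 'o')
  sorted[2] = n$pntqoolp  (last char: 'p')
  sorted[3] = ntqoolpn$p  (last char: 'p')
  sorted[4] = olpn$pntqo  (last char: 'o')
  sorted[5] = oolpn$pntq  (last char: 'q')
  sorted[6] = pn$pntqool  (last char: 'l')
  sorted[7] = pntqoolpn$  (last char: '$')
  sorted[8] = qoolpn$pnt  (last char: 't')
  sorted[9] = tqoolpn$pn  (last char: 'n')
Last column: noppoql$tn
Original string S is at sorted index 7

Answer: noppoql$tn
7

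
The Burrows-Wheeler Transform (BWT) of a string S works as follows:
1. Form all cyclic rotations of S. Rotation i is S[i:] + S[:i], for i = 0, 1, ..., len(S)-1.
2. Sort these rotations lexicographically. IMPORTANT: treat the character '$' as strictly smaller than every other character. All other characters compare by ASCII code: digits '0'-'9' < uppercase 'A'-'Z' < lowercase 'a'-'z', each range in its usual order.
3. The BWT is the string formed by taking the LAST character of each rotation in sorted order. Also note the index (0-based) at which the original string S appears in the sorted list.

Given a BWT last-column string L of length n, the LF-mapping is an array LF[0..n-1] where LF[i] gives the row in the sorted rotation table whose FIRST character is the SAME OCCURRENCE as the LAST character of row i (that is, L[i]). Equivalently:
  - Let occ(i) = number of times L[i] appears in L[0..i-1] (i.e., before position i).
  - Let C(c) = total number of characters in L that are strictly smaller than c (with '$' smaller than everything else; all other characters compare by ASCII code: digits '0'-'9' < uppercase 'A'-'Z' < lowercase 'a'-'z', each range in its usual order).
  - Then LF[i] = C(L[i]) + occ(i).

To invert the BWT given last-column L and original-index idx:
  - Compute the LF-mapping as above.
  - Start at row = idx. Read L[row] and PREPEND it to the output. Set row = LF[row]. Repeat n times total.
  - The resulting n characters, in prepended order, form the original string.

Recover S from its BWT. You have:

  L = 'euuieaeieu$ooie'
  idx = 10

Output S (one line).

Answer: oouaeiieeeuiue$

Derivation:
LF mapping: 2 12 13 7 3 1 4 8 5 14 0 10 11 9 6
Walk LF starting at row 10, prepending L[row]:
  step 1: row=10, L[10]='$', prepend. Next row=LF[10]=0
  step 2: row=0, L[0]='e', prepend. Next row=LF[0]=2
  step 3: row=2, L[2]='u', prepend. Next row=LF[2]=13
  step 4: row=13, L[13]='i', prepend. Next row=LF[13]=9
  step 5: row=9, L[9]='u', prepend. Next row=LF[9]=14
  step 6: row=14, L[14]='e', prepend. Next row=LF[14]=6
  step 7: row=6, L[6]='e', prepend. Next row=LF[6]=4
  step 8: row=4, L[4]='e', prepend. Next row=LF[4]=3
  step 9: row=3, L[3]='i', prepend. Next row=LF[3]=7
  step 10: row=7, L[7]='i', prepend. Next row=LF[7]=8
  step 11: row=8, L[8]='e', prepend. Next row=LF[8]=5
  step 12: row=5, L[5]='a', prepend. Next row=LF[5]=1
  step 13: row=1, L[1]='u', prepend. Next row=LF[1]=12
  step 14: row=12, L[12]='o', prepend. Next row=LF[12]=11
  step 15: row=11, L[11]='o', prepend. Next row=LF[11]=10
Reversed output: oouaeiieeeuiue$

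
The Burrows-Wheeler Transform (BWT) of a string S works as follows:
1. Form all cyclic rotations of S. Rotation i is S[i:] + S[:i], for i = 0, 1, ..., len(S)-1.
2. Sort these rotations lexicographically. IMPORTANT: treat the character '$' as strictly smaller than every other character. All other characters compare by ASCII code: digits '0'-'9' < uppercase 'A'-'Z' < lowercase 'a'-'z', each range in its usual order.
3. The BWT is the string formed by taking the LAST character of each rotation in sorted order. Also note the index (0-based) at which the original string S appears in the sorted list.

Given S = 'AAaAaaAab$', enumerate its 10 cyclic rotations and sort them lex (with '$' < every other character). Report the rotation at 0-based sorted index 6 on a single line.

All 10 rotations (rotation i = S[i:]+S[:i]):
  rot[0] = AAaAaaAab$
  rot[1] = AaAaaAab$A
  rot[2] = aAaaAab$AA
  rot[3] = AaaAab$AAa
  rot[4] = aaAab$AAaA
  rot[5] = aAab$AAaAa
  rot[6] = Aab$AAaAaa
  rot[7] = ab$AAaAaaA
  rot[8] = b$AAaAaaAa
  rot[9] = $AAaAaaAab
Sorted (with $ < everything):
  sorted[0] = $AAaAaaAab
  sorted[1] = AAaAaaAab$
  sorted[2] = AaAaaAab$A
  sorted[3] = AaaAab$AAa
  sorted[4] = Aab$AAaAaa
  sorted[5] = aAaaAab$AA
  sorted[6] = aAab$AAaAa
  sorted[7] = aaAab$AAaA
  sorted[8] = ab$AAaAaaA
  sorted[9] = b$AAaAaaAa
sorted[6] = aAab$AAaAa

Answer: aAab$AAaAa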